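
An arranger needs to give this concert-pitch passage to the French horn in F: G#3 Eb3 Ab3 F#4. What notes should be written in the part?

D#4 Bb3 Eb4 C#5

Written C4 sounds as F3 on the French horn in F, so concert pitches are written a perfect fifth up.
G#3 -> D#4
Eb3 -> Bb3
Ab3 -> Eb4
F#4 -> C#5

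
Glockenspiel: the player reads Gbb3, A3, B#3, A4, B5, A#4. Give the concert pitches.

Gbb5 A5 B#5 A6 B7 A#6

The glockenspiel sounds a perfect fifteenth above written, so transpose each written note up a perfect fifteenth.
Gbb3 becomes Gbb5
A3 becomes A5
B#3 becomes B#5
A4 becomes A6
B5 becomes B7
A#4 becomes A#6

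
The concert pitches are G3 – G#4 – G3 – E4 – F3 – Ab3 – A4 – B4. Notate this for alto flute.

Written C4 sounds as G3 on the alto flute, so concert pitches are written a perfect fourth up.
G3 gives C4
G#4 gives C#5
G3 gives C4
E4 gives A4
F3 gives Bb3
Ab3 gives Db4
A4 gives D5
B4 gives E5

C4 C#5 C4 A4 Bb3 Db4 D5 E5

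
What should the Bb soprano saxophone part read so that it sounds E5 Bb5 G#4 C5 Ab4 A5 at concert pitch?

F#5 C6 A#4 D5 Bb4 B5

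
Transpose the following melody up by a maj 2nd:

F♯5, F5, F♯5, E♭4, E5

G#5 G5 G#5 F4 F#5

F#5: a second up reaches G, and 2 semitones makes it G#5.
A major second up from F5 gives G5.
A major second up from F#5 gives G#5.
Eb4 up a major second is F4.
E5 up a major second is F#5.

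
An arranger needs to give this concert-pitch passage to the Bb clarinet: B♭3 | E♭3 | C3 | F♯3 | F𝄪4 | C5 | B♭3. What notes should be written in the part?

C4 F3 D3 G#3 G##4 D5 C4

The Bb clarinet sounds a major second below written, so the written part must be a major second above concert — transpose each note up.
Bb3 → C4
Eb3 → F3
C3 → D3
F#3 → G#3
F##4 → G##4
C5 → D5
Bb3 → C4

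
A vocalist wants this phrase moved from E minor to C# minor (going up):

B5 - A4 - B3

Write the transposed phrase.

From E up to C# is a major sixth; apply that to each pitch.
B5 -> G#6
A4 -> F#5
B3 -> G#4

G#6 F#5 G#4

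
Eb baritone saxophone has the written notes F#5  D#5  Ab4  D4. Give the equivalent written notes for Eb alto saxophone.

F#4 D#4 Ab3 D3

First find concert pitch: the Eb baritone saxophone sounds a major thirteenth below written, so F#5 D#5 Ab4 D4 sounds A3 F#3 Cb3 F2.
Then write for Eb alto saxophone: it sounds a major sixth below written, so the part must be a major sixth above concert.
A3 → F#4
F#3 → D#4
Cb3 → Ab3
F2 → D3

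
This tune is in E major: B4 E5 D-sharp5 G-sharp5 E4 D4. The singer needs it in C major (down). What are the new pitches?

E major to C major down is a major third, so every note moves down by that interval.
B4 gives G4
E5 gives C5
D#5 gives B4
G#5 gives E5
E4 gives C4
D4 gives Bb3

G4 C5 B4 E5 C4 Bb3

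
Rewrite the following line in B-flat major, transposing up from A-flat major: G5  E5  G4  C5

From A-flat up to B-flat is a major second; apply that to each pitch.
G5 -> A5
E5 -> F#5
G4 -> A4
C5 -> D5

A5 F#5 A4 D5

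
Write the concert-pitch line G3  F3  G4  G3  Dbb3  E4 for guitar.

Written C4 sounds as C3 on the guitar, so concert pitches are written a perfect octave up.
G3 to G4
F3 to F4
G4 to G5
G3 to G4
Dbb3 to Dbb4
E4 to E5

G4 F4 G5 G4 Dbb4 E5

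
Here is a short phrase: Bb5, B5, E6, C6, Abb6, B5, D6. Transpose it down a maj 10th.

Gb4 G4 C5 Ab4 Fbb5 G4 Bb4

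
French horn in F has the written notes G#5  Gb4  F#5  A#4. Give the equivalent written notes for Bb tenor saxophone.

First find concert pitch: the French horn in F sounds a perfect fifth below written, so G#5 Gb4 F#5 A#4 sounds C#5 Cb4 B4 D#4.
Then write for Bb tenor saxophone: it sounds a major ninth below written, so the part must be a major ninth above concert.
C#5 → D#6
Cb4 → Db5
B4 → C#6
D#4 → E#5

D#6 Db5 C#6 E#5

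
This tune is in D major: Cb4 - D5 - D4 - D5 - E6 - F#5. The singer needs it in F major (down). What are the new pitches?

From D down to F is a major sixth; apply that to each pitch.
Cb4 gives Ebb3
D5 gives F4
D4 gives F3
D5 gives F4
E6 gives G5
F#5 gives A4

Ebb3 F4 F3 F4 G5 A4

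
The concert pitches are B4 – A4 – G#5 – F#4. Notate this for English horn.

F#5 E5 D#6 C#5

Written C4 sounds as F3 on the English horn, so concert pitches are written a perfect fifth up.
B4 -> F#5
A4 -> E5
G#5 -> D#6
F#4 -> C#5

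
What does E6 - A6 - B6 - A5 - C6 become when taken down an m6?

E6 becomes G#5
A6 becomes C#6
B6 becomes D#6
A5 becomes C#5
C6 becomes E5

G#5 C#6 D#6 C#5 E5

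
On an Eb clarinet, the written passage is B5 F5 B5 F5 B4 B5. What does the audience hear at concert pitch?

D6 Ab5 D6 Ab5 D5 D6

Written C4 on the Eb clarinet sounds as Eb4, a minor third higher; apply that shift to every note.
B5 gives D6
F5 gives Ab5
B5 gives D6
F5 gives Ab5
B4 gives D5
B5 gives D6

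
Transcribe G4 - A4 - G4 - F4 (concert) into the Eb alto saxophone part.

Written C4 sounds as Eb3 on the Eb alto saxophone, so concert pitches are written a major sixth up.
G4 to E5
A4 to F#5
G4 to E5
F4 to D5

E5 F#5 E5 D5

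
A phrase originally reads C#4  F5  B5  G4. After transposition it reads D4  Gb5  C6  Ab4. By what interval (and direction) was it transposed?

up a minor second

From C#4 to D4 is 2 letter names — a second of some quality.
C#4 to D4 is 1 semitone, which makes it a minor second; the second version is higher, so the direction is up.
Checking another pair — G4 → Ab4 — gives the same interval.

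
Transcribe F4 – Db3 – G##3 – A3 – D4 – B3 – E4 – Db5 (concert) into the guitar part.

Written C4 sounds as C3 on the guitar, so concert pitches are written a perfect octave up.
F4 -> F5
Db3 -> Db4
G##3 -> G##4
A3 -> A4
D4 -> D5
B3 -> B4
E4 -> E5
Db5 -> Db6

F5 Db4 G##4 A4 D5 B4 E5 Db6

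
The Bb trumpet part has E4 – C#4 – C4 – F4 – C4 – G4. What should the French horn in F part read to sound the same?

A4 F#4 F4 Bb4 F4 C5

First find concert pitch: the Bb trumpet sounds a major second below written, so E4 C#4 C4 F4 C4 G4 sounds D4 B3 Bb3 Eb4 Bb3 F4.
Then write for French horn in F: it sounds a perfect fifth below written, so the part must be a perfect fifth above concert.
D4 → A4
B3 → F#4
Bb3 → F4
Eb4 → Bb4
Bb3 → F4
F4 → C5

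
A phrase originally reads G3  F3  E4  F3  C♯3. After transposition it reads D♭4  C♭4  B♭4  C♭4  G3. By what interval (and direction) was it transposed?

up a diminished fifth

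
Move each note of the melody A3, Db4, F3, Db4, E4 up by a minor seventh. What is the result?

G4 Cb5 Eb4 Cb5 D5

A3 to G4
Db4 to Cb5
F3 to Eb4
Db4 to Cb5
E4 to D5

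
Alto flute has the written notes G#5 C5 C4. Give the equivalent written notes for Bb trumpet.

E#5 A4 A3

First find concert pitch: the alto flute sounds a perfect fourth below written, so G#5 C5 C4 sounds D#5 G4 G3.
Then write for Bb trumpet: it sounds a major second below written, so the part must be a major second above concert.
D#5 → E#5
G4 → A4
G3 → A3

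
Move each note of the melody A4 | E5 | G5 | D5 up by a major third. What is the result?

A4 becomes C#5
E5 becomes G#5
G5 becomes B5
D5 becomes F#5

C#5 G#5 B5 F#5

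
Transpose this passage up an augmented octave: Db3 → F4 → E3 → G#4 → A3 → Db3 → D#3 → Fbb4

An augmented octave up from Db3 gives D4.
An augmented octave up from F4 gives F#5.
E3: an octave up reaches E, and 13 semitones makes it E#4.
G#4 up an augmented octave is G##5.
An augmented octave up from A3 gives A#4.
Db3 up an augmented octave is D4.
D#3 up an augmented octave is D##4.
An augmented octave up from Fbb4 gives Fb5.

D4 F#5 E#4 G##5 A#4 D4 D##4 Fb5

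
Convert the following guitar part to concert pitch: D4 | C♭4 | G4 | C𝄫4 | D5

D3 Cb3 G3 Cbb3 D4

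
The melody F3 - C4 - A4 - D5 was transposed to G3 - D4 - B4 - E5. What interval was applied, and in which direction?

up a major second

Take the first pair: F3 → G3. F to G spans 2 letter names, so the interval is some kind of second.
F3 to G3 is 2 semitones, which makes it a major second; the second version is higher, so the direction is up.
Checking another pair — D5 → E5 — gives the same interval.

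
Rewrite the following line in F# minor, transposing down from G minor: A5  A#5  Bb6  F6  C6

From G down to F# is a minor second; apply that to each pitch.
A5 becomes G#5
A#5 becomes G##5
Bb6 becomes A6
F6 becomes E6
C6 becomes B5

G#5 G##5 A6 E6 B5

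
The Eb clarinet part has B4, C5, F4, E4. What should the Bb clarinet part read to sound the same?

E5 F5 Bb4 A4

First find concert pitch: the Eb clarinet sounds a minor third above written, so B4 C5 F4 E4 sounds D5 Eb5 Ab4 G4.
Then write for Bb clarinet: it sounds a major second below written, so the part must be a major second above concert.
D5 → E5
Eb5 → F5
Ab4 → Bb4
G4 → A4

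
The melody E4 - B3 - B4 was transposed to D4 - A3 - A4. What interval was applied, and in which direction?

down a major second

Take the first pair: E4 → D4. E to D spans 2 letter names, so the interval is some kind of second.
D4 to E4 is 2 semitones, which makes it a major second; the second version is lower, so the direction is down.
Checking another pair — B4 → A4 — gives the same interval.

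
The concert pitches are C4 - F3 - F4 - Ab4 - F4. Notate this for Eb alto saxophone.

Written C4 sounds as Eb3 on the Eb alto saxophone, so concert pitches are written a major sixth up.
C4 becomes A4
F3 becomes D4
F4 becomes D5
Ab4 becomes F5
F4 becomes D5

A4 D4 D5 F5 D5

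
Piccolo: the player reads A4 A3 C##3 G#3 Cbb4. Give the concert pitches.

A5 A4 C##4 G#4 Cbb5

Written C4 on the piccolo sounds as C5, a perfect octave higher; apply that shift to every note.
A4 to A5
A3 to A4
C##3 to C##4
G#3 to G#4
Cbb4 to Cbb5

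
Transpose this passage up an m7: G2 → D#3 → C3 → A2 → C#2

G2 up a minor seventh is F3.
D#3 up a minor seventh is C#4.
A minor seventh up from C3 gives Bb3.
A2 up a minor seventh is G3.
C#2: a seventh up reaches B, and 10 semitones makes it B2.

F3 C#4 Bb3 G3 B2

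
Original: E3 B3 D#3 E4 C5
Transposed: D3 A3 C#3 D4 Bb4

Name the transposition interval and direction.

down a major second

Take the first pair: E3 → D3. E to D spans 2 letter names, so the interval is some kind of second.
D3 to E3 is 2 semitones, which makes it a major second; the second version is lower, so the direction is down.
Checking another pair — C5 → Bb4 — gives the same interval.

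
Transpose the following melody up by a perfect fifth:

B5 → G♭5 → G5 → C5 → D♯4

B5: a fifth up reaches F, and 7 semitones makes it F#6.
Gb5: a fifth up reaches D, and 7 semitones makes it Db6.
A perfect fifth up from G5 gives D6.
C5: a fifth up reaches G, and 7 semitones makes it G5.
D#4: a fifth up reaches A, and 7 semitones makes it A#4.

F#6 Db6 D6 G5 A#4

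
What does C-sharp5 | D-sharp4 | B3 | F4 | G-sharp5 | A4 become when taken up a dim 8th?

C6 D5 Bb4 Fb5 G6 Ab5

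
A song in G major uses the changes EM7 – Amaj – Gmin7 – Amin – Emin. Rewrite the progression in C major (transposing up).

G major up to C major is a perfect fourth; each chord root moves by that interval while the quality stays the same.
EM7: root E up a perfect fourth → A, giving AM7.
Amaj: root A up a perfect fourth → D, giving Dmaj.
Gmin7: root G up a perfect fourth → C, giving Cmin7.
Amin: root A up a perfect fourth → D, giving Dmin.
Emin: root E up a perfect fourth → A, giving Amin.

AM7 Dmaj Cmin7 Dmin Amin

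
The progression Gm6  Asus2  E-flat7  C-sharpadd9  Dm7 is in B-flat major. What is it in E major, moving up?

B-flat major up to E major is an augmented fourth; each chord root moves by that interval while the quality stays the same.
Gm6: root G up an augmented fourth → C#, giving C#m6.
Asus2: root A up an augmented fourth → D#, giving D#sus2.
E-flat7: root E-flat up an augmented fourth → A, giving A7.
C-sharpadd9: root C-sharp up an augmented fourth → F##, giving F##add9.
Dm7: root D up an augmented fourth → G#, giving G#m7.

C#m6 D#sus2 A7 F##add9 G#m7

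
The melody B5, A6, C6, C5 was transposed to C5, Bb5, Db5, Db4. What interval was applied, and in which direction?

From B5 to C5 is 7 letter names — a seventh of some quality.
C5 to B5 is 11 semitones, which makes it a major seventh; the second version is lower, so the direction is down.
Checking another pair — C5 → Db4 — gives the same interval.

down a major seventh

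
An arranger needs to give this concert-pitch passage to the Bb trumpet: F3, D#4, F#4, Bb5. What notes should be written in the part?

G3 E#4 G#4 C6

Written C4 sounds as Bb3 on the Bb trumpet, so concert pitches are written a major second up.
F3 -> G3
D#4 -> E#4
F#4 -> G#4
Bb5 -> C6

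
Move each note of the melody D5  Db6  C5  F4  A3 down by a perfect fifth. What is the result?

G4 Gb5 F4 Bb3 D3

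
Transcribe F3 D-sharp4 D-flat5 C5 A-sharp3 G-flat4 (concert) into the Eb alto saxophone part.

D4 B#4 Bb5 A5 F##4 Eb5

Written C4 sounds as Eb3 on the Eb alto saxophone, so concert pitches are written a major sixth up.
F3 -> D4
D#4 -> B#4
Db5 -> Bb5
C5 -> A5
A#3 -> F##4
Gb4 -> Eb5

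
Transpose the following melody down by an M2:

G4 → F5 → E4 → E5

F4 Eb5 D4 D5

G4 down a major second is F4.
F5: a second down reaches E, and 2 semitones makes it Eb5.
A major second down from E4 gives D4.
E5: a second down reaches D, and 2 semitones makes it D5.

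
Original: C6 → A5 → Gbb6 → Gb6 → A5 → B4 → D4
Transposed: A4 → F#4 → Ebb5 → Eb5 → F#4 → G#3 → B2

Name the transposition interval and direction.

From C6 to A4 is 10 letter names — a tenth of some quality.
A4 to C6 is 15 semitones, which makes it a minor tenth; the second version is lower, so the direction is down.
Checking another pair — D4 → B2 — gives the same interval.

down a minor tenth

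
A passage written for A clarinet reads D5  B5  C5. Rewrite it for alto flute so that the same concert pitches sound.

First find concert pitch: the A clarinet sounds a minor third below written, so D5 B5 C5 sounds B4 G#5 A4.
Then write for alto flute: it sounds a perfect fourth below written, so the part must be a perfect fourth above concert.
B4 → E5
G#5 → C#6
A4 → D5

E5 C#6 D5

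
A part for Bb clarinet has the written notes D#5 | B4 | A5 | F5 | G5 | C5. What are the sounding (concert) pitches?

C#5 A4 G5 Eb5 F5 Bb4

The Bb clarinet sounds a major second below written, so transpose each written note down a major second.
D#5 to C#5
B4 to A4
A5 to G5
F5 to Eb5
G5 to F5
C5 to Bb4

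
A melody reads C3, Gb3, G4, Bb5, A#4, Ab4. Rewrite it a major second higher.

D3 Ab3 A4 C6 B#4 Bb4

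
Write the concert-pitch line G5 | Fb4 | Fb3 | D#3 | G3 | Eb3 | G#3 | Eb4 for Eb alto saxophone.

Written C4 sounds as Eb3 on the Eb alto saxophone, so concert pitches are written a major sixth up.
G5 → E6
Fb4 → Db5
Fb3 → Db4
D#3 → B#3
G3 → E4
Eb3 → C4
G#3 → E#4
Eb4 → C5

E6 Db5 Db4 B#3 E4 C4 E#4 C5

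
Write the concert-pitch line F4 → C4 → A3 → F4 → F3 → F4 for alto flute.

Written C4 sounds as G3 on the alto flute, so concert pitches are written a perfect fourth up.
F4 gives Bb4
C4 gives F4
A3 gives D4
F4 gives Bb4
F3 gives Bb3
F4 gives Bb4

Bb4 F4 D4 Bb4 Bb3 Bb4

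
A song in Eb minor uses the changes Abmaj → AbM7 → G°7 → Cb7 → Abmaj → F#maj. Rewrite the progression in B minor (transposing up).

Emaj EM7 D#°7 G7 Emaj C##maj

Eb minor up to B minor is an augmented fifth; each chord root moves by that interval while the quality stays the same.
Abmaj: root Ab up an augmented fifth → E, giving Emaj.
AbM7: root Ab up an augmented fifth → E, giving EM7.
G°7: root G up an augmented fifth → D#, giving D#°7.
Cb7: root Cb up an augmented fifth → G, giving G7.
Abmaj: root Ab up an augmented fifth → E, giving Emaj.
F#maj: root F# up an augmented fifth → C##, giving C##maj.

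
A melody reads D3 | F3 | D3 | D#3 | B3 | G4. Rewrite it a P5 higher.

D3 up a perfect fifth is A3.
F3 up a perfect fifth is C4.
D3 up a perfect fifth is A3.
A perfect fifth up from D#3 gives A#3.
A perfect fifth up from B3 gives F#4.
A perfect fifth up from G4 gives D5.

A3 C4 A3 A#3 F#4 D5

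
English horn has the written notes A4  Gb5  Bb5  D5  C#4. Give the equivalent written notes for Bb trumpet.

E4 Db5 F5 A4 G#3

First find concert pitch: the English horn sounds a perfect fifth below written, so A4 Gb5 Bb5 D5 C#4 sounds D4 Cb5 Eb5 G4 F#3.
Then write for Bb trumpet: it sounds a major second below written, so the part must be a major second above concert.
D4 → E4
Cb5 → Db5
Eb5 → F5
G4 → A4
F#3 → G#3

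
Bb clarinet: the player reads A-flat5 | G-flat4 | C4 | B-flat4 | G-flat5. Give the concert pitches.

The Bb clarinet sounds a major second below written, so transpose each written note down a major second.
Ab5 to Gb5
Gb4 to Fb4
C4 to Bb3
Bb4 to Ab4
Gb5 to Fb5

Gb5 Fb4 Bb3 Ab4 Fb5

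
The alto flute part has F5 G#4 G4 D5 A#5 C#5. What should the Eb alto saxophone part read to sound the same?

First find concert pitch: the alto flute sounds a perfect fourth below written, so F5 G#4 G4 D5 A#5 C#5 sounds C5 D#4 D4 A4 E#5 G#4.
Then write for Eb alto saxophone: it sounds a major sixth below written, so the part must be a major sixth above concert.
C5 → A5
D#4 → B#4
D4 → B4
A4 → F#5
E#5 → C##6
G#4 → E#5

A5 B#4 B4 F#5 C##6 E#5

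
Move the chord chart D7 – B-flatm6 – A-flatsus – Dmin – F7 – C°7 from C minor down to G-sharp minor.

A#7 F#m6 Esus A#min C#7 G#°7

C minor down to G-sharp minor is a diminished fourth; each chord root moves by that interval while the quality stays the same.
D7: root D down a diminished fourth → A#, giving A#7.
B-flatm6: root B-flat down a diminished fourth → F#, giving F#m6.
A-flatsus: root A-flat down a diminished fourth → E, giving Esus.
Dmin: root D down a diminished fourth → A#, giving A#min.
F7: root F down a diminished fourth → C#, giving C#7.
C°7: root C down a diminished fourth → G#, giving G#°7.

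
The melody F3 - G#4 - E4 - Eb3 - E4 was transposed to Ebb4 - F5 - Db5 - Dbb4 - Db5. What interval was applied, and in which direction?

From F3 to Ebb4 is 7 letter names — a seventh of some quality.
F3 to Ebb4 is 9 semitones, which makes it a diminished seventh; the second version is higher, so the direction is up.
Checking another pair — E4 → Db5 — gives the same interval.

up a diminished seventh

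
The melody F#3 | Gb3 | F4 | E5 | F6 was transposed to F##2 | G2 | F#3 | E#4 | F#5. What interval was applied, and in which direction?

down a diminished octave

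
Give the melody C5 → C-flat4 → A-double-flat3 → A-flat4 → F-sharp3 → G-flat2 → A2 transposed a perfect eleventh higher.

F6 Fb5 Dbb5 Db6 B4 Cb4 D4

C5 becomes F6
Cb4 becomes Fb5
Abb3 becomes Dbb5
Ab4 becomes Db6
F#3 becomes B4
Gb2 becomes Cb4
A2 becomes D4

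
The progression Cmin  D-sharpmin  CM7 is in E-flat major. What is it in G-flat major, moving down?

Ebmin F#min EbM7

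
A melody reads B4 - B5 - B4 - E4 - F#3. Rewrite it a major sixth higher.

B4 up a major sixth is G#5.
A major sixth up from B5 gives G#6.
A major sixth up from B4 gives G#5.
A major sixth up from E4 gives C#5.
F#3: a sixth up reaches D, and 9 semitones makes it D#4.

G#5 G#6 G#5 C#5 D#4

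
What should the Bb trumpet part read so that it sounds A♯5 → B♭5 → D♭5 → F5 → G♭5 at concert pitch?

B#5 C6 Eb5 G5 Ab5

Written C4 sounds as Bb3 on the Bb trumpet, so concert pitches are written a major second up.
A#5 gives B#5
Bb5 gives C6
Db5 gives Eb5
F5 gives G5
Gb5 gives Ab5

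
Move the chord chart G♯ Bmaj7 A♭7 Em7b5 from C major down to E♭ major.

B Dmaj7 Cb7 Gm7b5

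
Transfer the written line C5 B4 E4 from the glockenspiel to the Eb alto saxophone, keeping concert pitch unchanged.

First find concert pitch: the glockenspiel sounds a perfect fifteenth above written, so C5 B4 E4 sounds C7 B6 E6.
Then write for Eb alto saxophone: it sounds a major sixth below written, so the part must be a major sixth above concert.
C7 → A7
B6 → G#7
E6 → C#7

A7 G#7 C#7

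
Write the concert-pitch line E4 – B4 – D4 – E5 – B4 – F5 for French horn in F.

Written C4 sounds as F3 on the French horn in F, so concert pitches are written a perfect fifth up.
E4 gives B4
B4 gives F#5
D4 gives A4
E5 gives B5
B4 gives F#5
F5 gives C6

B4 F#5 A4 B5 F#5 C6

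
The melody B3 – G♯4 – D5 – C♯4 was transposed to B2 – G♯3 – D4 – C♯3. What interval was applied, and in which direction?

down a perfect octave

Take the first pair: B3 → B2. B to B spans 8 letter names, so the interval is some kind of octave.
B2 to B3 is 12 semitones, which makes it a perfect octave; the second version is lower, so the direction is down.
Checking another pair — C#4 → C#3 — gives the same interval.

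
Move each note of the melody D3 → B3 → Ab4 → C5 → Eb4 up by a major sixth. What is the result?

B3 G#4 F5 A5 C5

D3 up a major sixth is B3.
A major sixth up from B3 gives G#4.
Ab4: a sixth up reaches F, and 9 semitones makes it F5.
A major sixth up from C5 gives A5.
Eb4 up a major sixth is C5.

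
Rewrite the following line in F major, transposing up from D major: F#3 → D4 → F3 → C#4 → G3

A3 F4 Ab3 E4 Bb3

From D up to F is a minor third; apply that to each pitch.
F#3 becomes A3
D4 becomes F4
F3 becomes Ab3
C#4 becomes E4
G3 becomes Bb3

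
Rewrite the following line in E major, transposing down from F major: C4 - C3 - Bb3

B3 B2 A3

From F down to E is a minor second; apply that to each pitch.
C4 → B3
C3 → B2
Bb3 → A3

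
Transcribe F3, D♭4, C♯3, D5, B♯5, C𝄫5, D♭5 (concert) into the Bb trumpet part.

Written C4 sounds as Bb3 on the Bb trumpet, so concert pitches are written a major second up.
F3 becomes G3
Db4 becomes Eb4
C#3 becomes D#3
D5 becomes E5
B#5 becomes C##6
Cbb5 becomes Dbb5
Db5 becomes Eb5

G3 Eb4 D#3 E5 C##6 Dbb5 Eb5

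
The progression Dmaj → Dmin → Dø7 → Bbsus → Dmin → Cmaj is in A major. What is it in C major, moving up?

Fmaj Fmin Fø7 Dbsus Fmin Ebmaj

A major up to C major is a minor third; each chord root moves by that interval while the quality stays the same.
Dmaj: root D up a minor third → F, giving Fmaj.
Dmin: root D up a minor third → F, giving Fmin.
Dø7: root D up a minor third → F, giving Fø7.
Bbsus: root Bb up a minor third → Db, giving Dbsus.
Dmin: root D up a minor third → F, giving Fmin.
Cmaj: root C up a minor third → Eb, giving Ebmaj.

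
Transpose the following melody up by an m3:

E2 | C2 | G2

A minor third up from E2 gives G2.
C2: a third up reaches E, and 3 semitones makes it Eb2.
G2: a third up reaches B, and 3 semitones makes it Bb2.

G2 Eb2 Bb2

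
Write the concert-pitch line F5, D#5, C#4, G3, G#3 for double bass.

F6 D#6 C#5 G4 G#4

The double bass sounds a perfect octave below written, so the written part must be a perfect octave above concert — transpose each note up.
F5 gives F6
D#5 gives D#6
C#4 gives C#5
G3 gives G4
G#3 gives G#4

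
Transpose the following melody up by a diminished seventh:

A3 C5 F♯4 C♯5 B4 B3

A3 up a diminished seventh is Gb4.
C5 up a diminished seventh is Bbb5.
F#4 up a diminished seventh is Eb5.
C#5 up a diminished seventh is Bb5.
A diminished seventh up from B4 gives Ab5.
A diminished seventh up from B3 gives Ab4.

Gb4 Bbb5 Eb5 Bb5 Ab5 Ab4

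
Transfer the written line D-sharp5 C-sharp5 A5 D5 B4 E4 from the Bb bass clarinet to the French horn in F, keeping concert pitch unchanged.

First find concert pitch: the Bb bass clarinet sounds a major ninth below written, so D-sharp5 C-sharp5 A5 D5 B4 E4 sounds C#4 B3 G4 C4 A3 D3.
Then write for French horn in F: it sounds a perfect fifth below written, so the part must be a perfect fifth above concert.
C#4 → G#4
B3 → F#4
G4 → D5
C4 → G4
A3 → E4
D3 → A3

G#4 F#4 D5 G4 E4 A3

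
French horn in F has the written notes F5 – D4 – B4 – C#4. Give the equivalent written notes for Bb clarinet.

First find concert pitch: the French horn in F sounds a perfect fifth below written, so F5 D4 B4 C#4 sounds Bb4 G3 E4 F#3.
Then write for Bb clarinet: it sounds a major second below written, so the part must be a major second above concert.
Bb4 → C5
G3 → A3
E4 → F#4
F#3 → G#3

C5 A3 F#4 G#3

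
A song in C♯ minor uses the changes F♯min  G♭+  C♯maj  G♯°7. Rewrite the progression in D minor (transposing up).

Gmin Abb+ Dmaj A°7

C♯ minor up to D minor is a minor second; each chord root moves by that interval while the quality stays the same.
F♯min: root F♯ up a minor second → G, giving Gmin.
G♭+: root G♭ up a minor second → Abb, giving Abb+.
C♯maj: root C♯ up a minor second → D, giving Dmaj.
G♯°7: root G♯ up a minor second → A, giving A°7.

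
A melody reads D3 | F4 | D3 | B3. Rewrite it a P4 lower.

A2 C4 A2 F#3

D3: a fourth down reaches A, and 5 semitones makes it A2.
A perfect fourth down from F4 gives C4.
A perfect fourth down from D3 gives A2.
A perfect fourth down from B3 gives F#3.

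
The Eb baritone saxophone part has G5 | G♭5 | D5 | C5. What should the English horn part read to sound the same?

First find concert pitch: the Eb baritone saxophone sounds a major thirteenth below written, so G5 G♭5 D5 C5 sounds Bb3 Bbb3 F3 Eb3.
Then write for English horn: it sounds a perfect fifth below written, so the part must be a perfect fifth above concert.
Bb3 → F4
Bbb3 → Fb4
F3 → C4
Eb3 → Bb3

F4 Fb4 C4 Bb3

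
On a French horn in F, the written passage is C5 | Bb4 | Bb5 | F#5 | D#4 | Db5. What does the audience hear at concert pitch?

F4 Eb4 Eb5 B4 G#3 Gb4

Written C4 on the French horn in F sounds as F3, a perfect fifth lower; apply that shift to every note.
C5 becomes F4
Bb4 becomes Eb4
Bb5 becomes Eb5
F#5 becomes B4
D#4 becomes G#3
Db5 becomes Gb4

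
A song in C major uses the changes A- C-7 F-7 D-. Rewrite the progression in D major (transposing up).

C major up to D major is a major second; each chord root moves by that interval while the quality stays the same.
A-: root A up a major second → B, giving B-.
C-7: root C up a major second → D, giving D-7.
F-7: root F up a major second → G, giving G-7.
D-: root D up a major second → E, giving E-.

B- D-7 G-7 E-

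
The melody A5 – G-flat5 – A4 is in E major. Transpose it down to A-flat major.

From E down to A-flat is an augmented fifth; apply that to each pitch.
A5 → Db5
Gb5 → Cbb5
A4 → Db4

Db5 Cbb5 Db4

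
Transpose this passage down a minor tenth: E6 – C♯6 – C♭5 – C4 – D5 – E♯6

E6 to C#5
C#6 to A#4
Cb5 to Ab3
C4 to A2
D5 to B3
E#6 to C##5

C#5 A#4 Ab3 A2 B3 C##5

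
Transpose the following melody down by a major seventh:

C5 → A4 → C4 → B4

Db4 Bb3 Db3 C4

C5 down a major seventh is Db4.
A4 down a major seventh is Bb3.
A major seventh down from C4 gives Db3.
A major seventh down from B4 gives C4.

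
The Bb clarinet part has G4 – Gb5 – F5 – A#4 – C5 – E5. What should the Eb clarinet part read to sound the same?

First find concert pitch: the Bb clarinet sounds a major second below written, so G4 Gb5 F5 A#4 C5 E5 sounds F4 Fb5 Eb5 G#4 Bb4 D5.
Then write for Eb clarinet: it sounds a minor third above written, so the part must be a minor third below concert.
F4 → D4
Fb5 → Db5
Eb5 → C5
G#4 → E#4
Bb4 → G4
D5 → B4

D4 Db5 C5 E#4 G4 B4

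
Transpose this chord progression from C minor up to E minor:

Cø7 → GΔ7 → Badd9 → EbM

C minor up to E minor is a major third; each chord root moves by that interval while the quality stays the same.
Cø7: root C up a major third → E, giving Eø7.
GΔ7: root G up a major third → B, giving BΔ7.
Badd9: root B up a major third → D#, giving D#add9.
EbM: root Eb up a major third → G, giving GM.

Eø7 BΔ7 D#add9 GM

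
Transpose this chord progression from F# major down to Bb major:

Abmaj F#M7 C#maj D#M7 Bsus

Dbbmaj BbM7 Fmaj GM7 Ebsus

F# major down to Bb major is an augmented fifth; each chord root moves by that interval while the quality stays the same.
Abmaj: root Ab down an augmented fifth → Dbb, giving Dbbmaj.
F#M7: root F# down an augmented fifth → Bb, giving BbM7.
C#maj: root C# down an augmented fifth → F, giving Fmaj.
D#M7: root D# down an augmented fifth → G, giving GM7.
Bsus: root B down an augmented fifth → Eb, giving Ebsus.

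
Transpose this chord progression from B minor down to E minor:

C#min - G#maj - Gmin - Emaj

B minor down to E minor is a perfect fifth; each chord root moves by that interval while the quality stays the same.
C#min: root C# down a perfect fifth → F#, giving F#min.
G#maj: root G# down a perfect fifth → C#, giving C#maj.
Gmin: root G down a perfect fifth → C, giving Cmin.
Emaj: root E down a perfect fifth → A, giving Amaj.

F#min C#maj Cmin Amaj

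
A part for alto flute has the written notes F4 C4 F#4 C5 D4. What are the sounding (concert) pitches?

C4 G3 C#4 G4 A3

Written C4 on the alto flute sounds as G3, a perfect fourth lower; apply that shift to every note.
F4 gives C4
C4 gives G3
F#4 gives C#4
C5 gives G4
D4 gives A3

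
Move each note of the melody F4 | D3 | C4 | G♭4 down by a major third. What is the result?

A major third down from F4 gives Db4.
A major third down from D3 gives Bb2.
C4 down a major third is Ab3.
Gb4: a third down reaches E, and 4 semitones makes it Ebb4.

Db4 Bb2 Ab3 Ebb4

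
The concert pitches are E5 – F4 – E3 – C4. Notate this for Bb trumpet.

F#5 G4 F#3 D4

The Bb trumpet sounds a major second below written, so the written part must be a major second above concert — transpose each note up.
E5 gives F#5
F4 gives G4
E3 gives F#3
C4 gives D4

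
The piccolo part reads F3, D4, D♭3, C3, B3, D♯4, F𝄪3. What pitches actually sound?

The piccolo sounds a perfect octave above written, so transpose each written note up a perfect octave.
F3 becomes F4
D4 becomes D5
Db3 becomes Db4
C3 becomes C4
B3 becomes B4
D#4 becomes D#5
F##3 becomes F##4

F4 D5 Db4 C4 B4 D#5 F##4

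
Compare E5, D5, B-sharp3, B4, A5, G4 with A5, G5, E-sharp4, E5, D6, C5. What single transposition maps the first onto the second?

Take the first pair: E5 → A5. E to A spans 4 letter names, so the interval is some kind of fourth.
E5 to A5 is 5 semitones, which makes it a perfect fourth; the second version is higher, so the direction is up.
Checking another pair — G4 → C5 — gives the same interval.

up a perfect fourth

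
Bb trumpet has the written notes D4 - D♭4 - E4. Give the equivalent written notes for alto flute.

First find concert pitch: the Bb trumpet sounds a major second below written, so D4 D♭4 E4 sounds C4 Cb4 D4.
Then write for alto flute: it sounds a perfect fourth below written, so the part must be a perfect fourth above concert.
C4 → F4
Cb4 → Fb4
D4 → G4

F4 Fb4 G4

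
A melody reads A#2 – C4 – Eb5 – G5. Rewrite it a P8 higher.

A#3 C5 Eb6 G6

A#2 up a perfect octave is A#3.
C4 up a perfect octave is C5.
A perfect octave up from Eb5 gives Eb6.
G5 up a perfect octave is G6.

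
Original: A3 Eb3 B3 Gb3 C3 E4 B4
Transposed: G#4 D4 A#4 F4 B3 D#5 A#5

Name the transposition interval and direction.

From A3 to G#4 is 7 letter names — a seventh of some quality.
A3 to G#4 is 11 semitones, which makes it a major seventh; the second version is higher, so the direction is up.
Checking another pair — B4 → A#5 — gives the same interval.

up a major seventh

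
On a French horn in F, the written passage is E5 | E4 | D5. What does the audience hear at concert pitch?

A4 A3 G4

The French horn in F sounds a perfect fifth below written, so transpose each written note down a perfect fifth.
E5 → A4
E4 → A3
D5 → G4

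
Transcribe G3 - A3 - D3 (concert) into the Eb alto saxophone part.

The Eb alto saxophone sounds a major sixth below written, so the written part must be a major sixth above concert — transpose each note up.
G3 -> E4
A3 -> F#4
D3 -> B3

E4 F#4 B3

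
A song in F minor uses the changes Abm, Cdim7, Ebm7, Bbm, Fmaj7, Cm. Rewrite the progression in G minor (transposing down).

F minor down to G minor is a minor seventh; each chord root moves by that interval while the quality stays the same.
Abm: root Ab down a minor seventh → Bb, giving Bbm.
Cdim7: root C down a minor seventh → D, giving Ddim7.
Ebm7: root Eb down a minor seventh → F, giving Fm7.
Bbm: root Bb down a minor seventh → C, giving Cm.
Fmaj7: root F down a minor seventh → G, giving Gmaj7.
Cm: root C down a minor seventh → D, giving Dm.

Bbm Ddim7 Fm7 Cm Gmaj7 Dm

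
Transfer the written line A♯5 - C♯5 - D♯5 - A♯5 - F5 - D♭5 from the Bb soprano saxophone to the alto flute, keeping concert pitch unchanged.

C#6 E5 F#5 C#6 Ab5 Fb5

First find concert pitch: the Bb soprano saxophone sounds a major second below written, so A♯5 C♯5 D♯5 A♯5 F5 D♭5 sounds G#5 B4 C#5 G#5 Eb5 Cb5.
Then write for alto flute: it sounds a perfect fourth below written, so the part must be a perfect fourth above concert.
G#5 → C#6
B4 → E5
C#5 → F#5
G#5 → C#6
Eb5 → Ab5
Cb5 → Fb5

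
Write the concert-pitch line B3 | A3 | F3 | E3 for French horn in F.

F#4 E4 C4 B3

Written C4 sounds as F3 on the French horn in F, so concert pitches are written a perfect fifth up.
B3 to F#4
A3 to E4
F3 to C4
E3 to B3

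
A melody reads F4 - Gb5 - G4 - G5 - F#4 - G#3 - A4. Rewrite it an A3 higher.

A#4 B5 B#4 B#5 A##4 B##3 C##5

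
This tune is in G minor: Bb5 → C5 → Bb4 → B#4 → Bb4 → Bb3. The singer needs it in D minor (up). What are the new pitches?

F6 G5 F5 F##5 F5 F4

From G up to D is a perfect fifth; apply that to each pitch.
Bb5 becomes F6
C5 becomes G5
Bb4 becomes F5
B#4 becomes F##5
Bb4 becomes F5
Bb3 becomes F4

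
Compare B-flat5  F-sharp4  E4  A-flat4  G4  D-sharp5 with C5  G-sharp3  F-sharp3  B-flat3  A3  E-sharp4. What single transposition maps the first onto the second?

down a minor seventh

From Bb5 to C5 is 7 letter names — a seventh of some quality.
C5 to Bb5 is 10 semitones, which makes it a minor seventh; the second version is lower, so the direction is down.
Checking another pair — D#5 → E#4 — gives the same interval.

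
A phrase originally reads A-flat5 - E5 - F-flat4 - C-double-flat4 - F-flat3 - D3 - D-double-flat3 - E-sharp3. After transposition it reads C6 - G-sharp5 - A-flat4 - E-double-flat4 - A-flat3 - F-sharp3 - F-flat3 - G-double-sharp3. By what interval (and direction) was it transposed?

Take the first pair: Ab5 → C6. A to C spans 3 letter names, so the interval is some kind of third.
Ab5 to C6 is 4 semitones, which makes it a major third; the second version is higher, so the direction is up.
Checking another pair — E#3 → G##3 — gives the same interval.

up a major third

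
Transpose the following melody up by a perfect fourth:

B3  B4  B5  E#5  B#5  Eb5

B3 -> E4
B4 -> E5
B5 -> E6
E#5 -> A#5
B#5 -> E#6
Eb5 -> Ab5

E4 E5 E6 A#5 E#6 Ab5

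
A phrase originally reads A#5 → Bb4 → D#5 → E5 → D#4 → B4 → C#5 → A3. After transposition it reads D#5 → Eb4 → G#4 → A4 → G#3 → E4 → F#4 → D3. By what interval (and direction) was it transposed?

down a perfect fifth

Take the first pair: A#5 → D#5. A to D spans 5 letter names, so the interval is some kind of fifth.
D#5 to A#5 is 7 semitones, which makes it a perfect fifth; the second version is lower, so the direction is down.
Checking another pair — A3 → D3 — gives the same interval.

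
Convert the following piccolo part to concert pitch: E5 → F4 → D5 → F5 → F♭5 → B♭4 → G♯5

Written C4 on the piccolo sounds as C5, a perfect octave higher; apply that shift to every note.
E5 gives E6
F4 gives F5
D5 gives D6
F5 gives F6
Fb5 gives Fb6
Bb4 gives Bb5
G#5 gives G#6

E6 F5 D6 F6 Fb6 Bb5 G#6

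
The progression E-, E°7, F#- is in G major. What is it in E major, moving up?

C#- C#°7 D#-

G major up to E major is a major sixth; each chord root moves by that interval while the quality stays the same.
E-: root E up a major sixth → C#, giving C#-.
E°7: root E up a major sixth → C#, giving C#°7.
F#-: root F# up a major sixth → D#, giving D#-.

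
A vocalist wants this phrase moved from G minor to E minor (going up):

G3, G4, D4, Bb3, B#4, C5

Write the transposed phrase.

E4 E5 B4 G4 G##5 A5

From G up to E is a major sixth; apply that to each pitch.
G3 to E4
G4 to E5
D4 to B4
Bb3 to G4
B#4 to G##5
C5 to A5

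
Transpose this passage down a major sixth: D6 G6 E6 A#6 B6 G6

F5 Bb5 G5 C#6 D6 Bb5

D6 down a major sixth is F5.
G6 down a major sixth is Bb5.
E6: a sixth down reaches G, and 9 semitones makes it G5.
A#6: a sixth down reaches C, and 9 semitones makes it C#6.
B6 down a major sixth is D6.
G6: a sixth down reaches B, and 9 semitones makes it Bb5.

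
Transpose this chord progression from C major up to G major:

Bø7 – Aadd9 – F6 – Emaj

F#ø7 Eadd9 C6 Bmaj

C major up to G major is a perfect fifth; each chord root moves by that interval while the quality stays the same.
Bø7: root B up a perfect fifth → F#, giving F#ø7.
Aadd9: root A up a perfect fifth → E, giving Eadd9.
F6: root F up a perfect fifth → C, giving C6.
Emaj: root E up a perfect fifth → B, giving Bmaj.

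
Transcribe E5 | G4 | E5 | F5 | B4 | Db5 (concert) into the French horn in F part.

The French horn in F sounds a perfect fifth below written, so the written part must be a perfect fifth above concert — transpose each note up.
E5 gives B5
G4 gives D5
E5 gives B5
F5 gives C6
B4 gives F#5
Db5 gives Ab5

B5 D5 B5 C6 F#5 Ab5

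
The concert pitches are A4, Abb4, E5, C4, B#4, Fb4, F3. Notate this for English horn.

E5 Ebb5 B5 G4 F##5 Cb5 C4

Written C4 sounds as F3 on the English horn, so concert pitches are written a perfect fifth up.
A4 to E5
Abb4 to Ebb5
E5 to B5
C4 to G4
B#4 to F##5
Fb4 to Cb5
F3 to C4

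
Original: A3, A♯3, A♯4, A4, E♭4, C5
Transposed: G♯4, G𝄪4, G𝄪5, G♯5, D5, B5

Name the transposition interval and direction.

From A3 to G#4 is 7 letter names — a seventh of some quality.
A3 to G#4 is 11 semitones, which makes it a major seventh; the second version is higher, so the direction is up.
Checking another pair — C5 → B5 — gives the same interval.

up a major seventh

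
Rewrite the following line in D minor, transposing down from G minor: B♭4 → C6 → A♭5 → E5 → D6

F4 G5 Eb5 B4 A5

G minor to D minor down is a perfect fourth, so every note moves down by that interval.
Bb4 gives F4
C6 gives G5
Ab5 gives Eb5
E5 gives B4
D6 gives A5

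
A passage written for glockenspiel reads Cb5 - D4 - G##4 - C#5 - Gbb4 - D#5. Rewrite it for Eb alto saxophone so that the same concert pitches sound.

Ab7 B6 E##7 A#7 Ebb7 B#7

First find concert pitch: the glockenspiel sounds a perfect fifteenth above written, so Cb5 D4 G##4 C#5 Gbb4 D#5 sounds Cb7 D6 G##6 C#7 Gbb6 D#7.
Then write for Eb alto saxophone: it sounds a major sixth below written, so the part must be a major sixth above concert.
Cb7 → Ab7
D6 → B6
G##6 → E##7
C#7 → A#7
Gbb6 → Ebb7
D#7 → B#7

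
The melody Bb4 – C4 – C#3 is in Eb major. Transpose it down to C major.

G4 A3 A#2

From Eb down to C is a minor third; apply that to each pitch.
Bb4 to G4
C4 to A3
C#3 to A#2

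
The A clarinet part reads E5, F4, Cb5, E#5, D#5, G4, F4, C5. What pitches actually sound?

The A clarinet sounds a minor third below written, so transpose each written note down a minor third.
E5 to C#5
F4 to D4
Cb5 to Ab4
E#5 to C##5
D#5 to B#4
G4 to E4
F4 to D4
C5 to A4

C#5 D4 Ab4 C##5 B#4 E4 D4 A4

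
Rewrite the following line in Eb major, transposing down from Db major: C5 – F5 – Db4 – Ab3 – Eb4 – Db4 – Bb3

D4 G4 Eb3 Bb2 F3 Eb3 C3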